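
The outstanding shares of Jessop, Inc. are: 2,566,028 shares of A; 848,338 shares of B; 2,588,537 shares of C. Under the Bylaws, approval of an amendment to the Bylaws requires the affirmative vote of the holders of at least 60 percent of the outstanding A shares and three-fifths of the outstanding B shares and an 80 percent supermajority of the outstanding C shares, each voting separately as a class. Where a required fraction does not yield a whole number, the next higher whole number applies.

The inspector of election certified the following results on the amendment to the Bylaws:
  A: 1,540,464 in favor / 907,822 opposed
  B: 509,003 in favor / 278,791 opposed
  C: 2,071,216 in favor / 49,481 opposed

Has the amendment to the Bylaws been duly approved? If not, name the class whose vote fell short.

A: 3/5 of 2566028 = 1539616.80, rounded up to 1539617; 1,539,617 required, 1,540,464 in favor — approved.
B: 3/5 of 848338 = 509002.80, rounded up to 509003; 509,003 required, 509,003 in favor — approved.
C: 4/5 of 2588537 = 2070829.60, rounded up to 2070830; 2,070,830 required, 2,071,216 in favor — approved.

Approved — every class gave the required vote.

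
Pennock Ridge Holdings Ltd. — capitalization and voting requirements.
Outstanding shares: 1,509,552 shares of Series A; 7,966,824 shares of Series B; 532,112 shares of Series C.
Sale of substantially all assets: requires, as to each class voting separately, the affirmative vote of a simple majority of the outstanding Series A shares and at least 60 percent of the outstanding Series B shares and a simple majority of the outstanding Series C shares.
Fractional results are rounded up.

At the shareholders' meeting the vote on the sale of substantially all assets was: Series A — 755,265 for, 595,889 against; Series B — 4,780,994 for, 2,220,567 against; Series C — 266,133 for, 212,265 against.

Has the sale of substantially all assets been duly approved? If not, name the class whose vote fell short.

Series A: a majority of 1509552 is 754777; 754,777 required, 755,265 in favor — approved.
Series B: 3/5 of 7966824 = 4780094.40, rounded up to 4780095; 4,780,095 required, 4,780,994 in favor — approved.
Series C: a majority of 532112 is 266057; 266,057 required, 266,133 in favor — approved.

Approved — every class gave the required vote.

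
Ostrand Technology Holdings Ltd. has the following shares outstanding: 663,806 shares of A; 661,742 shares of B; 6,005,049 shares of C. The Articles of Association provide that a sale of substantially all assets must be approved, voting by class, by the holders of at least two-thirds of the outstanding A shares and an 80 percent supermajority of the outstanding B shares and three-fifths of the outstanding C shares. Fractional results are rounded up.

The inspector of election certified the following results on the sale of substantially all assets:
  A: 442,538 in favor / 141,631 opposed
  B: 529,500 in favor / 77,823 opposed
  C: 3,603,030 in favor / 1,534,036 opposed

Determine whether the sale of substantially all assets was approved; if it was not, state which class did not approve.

A: 2/3 of 663806 = 442537.33, rounded up to 442538; 442,538 required, 442,538 in favor — approved.
B: 4/5 of 661742 = 529393.60, rounded up to 529394; 529,394 required, 529,500 in favor — approved.
C: 3/5 of 6005049 = 3603029.40, rounded up to 3603030; 3,603,030 required, 3,603,030 in favor — approved.

Approved — every class gave the required vote.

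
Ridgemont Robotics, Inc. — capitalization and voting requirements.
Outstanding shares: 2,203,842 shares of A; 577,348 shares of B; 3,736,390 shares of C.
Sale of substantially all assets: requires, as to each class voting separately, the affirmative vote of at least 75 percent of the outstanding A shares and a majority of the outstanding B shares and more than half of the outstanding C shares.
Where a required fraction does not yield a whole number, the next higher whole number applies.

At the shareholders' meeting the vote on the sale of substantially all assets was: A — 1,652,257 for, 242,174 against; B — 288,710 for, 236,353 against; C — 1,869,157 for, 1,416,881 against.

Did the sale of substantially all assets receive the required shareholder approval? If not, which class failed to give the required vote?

Not approved — the A shares did not give the required vote.

A: 3/4 of 2203842 = 1652881.50, rounded up to 1652882; 1,652,882 required, 1,652,257 in favor — not approved.
B: a majority of 577348 is 288675; 288,675 required, 288,710 in favor — approved.
C: a majority of 3736390 is 1868196; 1,868,196 required, 1,869,157 in favor — approved.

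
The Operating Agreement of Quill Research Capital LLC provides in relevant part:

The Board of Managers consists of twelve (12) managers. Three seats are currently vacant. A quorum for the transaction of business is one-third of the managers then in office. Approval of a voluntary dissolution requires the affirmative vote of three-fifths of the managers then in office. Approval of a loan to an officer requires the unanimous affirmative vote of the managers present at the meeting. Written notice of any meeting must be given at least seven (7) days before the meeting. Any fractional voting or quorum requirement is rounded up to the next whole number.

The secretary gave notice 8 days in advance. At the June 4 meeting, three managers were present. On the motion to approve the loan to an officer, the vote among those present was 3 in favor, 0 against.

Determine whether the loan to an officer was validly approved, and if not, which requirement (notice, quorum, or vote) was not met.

Notice: 8 days given; 7 required (8 ≥ 7). Satisfied.
Quorum: 3 present; quorum is 3. Satisfied.
Vote: the loan to an officer requires the unanimous vote of the managers present (3). Unanimous means all 3, so 3 affirmative votes are needed; 3 voted in favor. Satisfied.

Valid — all requirements satisfied.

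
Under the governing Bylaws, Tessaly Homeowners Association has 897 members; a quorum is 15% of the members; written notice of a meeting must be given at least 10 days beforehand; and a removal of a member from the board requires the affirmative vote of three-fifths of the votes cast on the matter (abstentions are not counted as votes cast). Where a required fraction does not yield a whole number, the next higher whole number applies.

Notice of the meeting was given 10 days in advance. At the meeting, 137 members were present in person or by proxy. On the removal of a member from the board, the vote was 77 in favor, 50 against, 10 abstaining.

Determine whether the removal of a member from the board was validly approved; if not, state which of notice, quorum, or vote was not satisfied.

Notice: 10 days given; 10 required. Satisfied.
Quorum: 15% of 897 = 134.55, rounded up to 135; 137 present. Satisfied.
Vote: requires three-fifths of the votes cast (137 − 10 abstaining = 127); 3/5 of 127 = 76.20, rounded up to 77, so 77 needed; 77 in favor. Satisfied.

Valid — all requirements satisfied.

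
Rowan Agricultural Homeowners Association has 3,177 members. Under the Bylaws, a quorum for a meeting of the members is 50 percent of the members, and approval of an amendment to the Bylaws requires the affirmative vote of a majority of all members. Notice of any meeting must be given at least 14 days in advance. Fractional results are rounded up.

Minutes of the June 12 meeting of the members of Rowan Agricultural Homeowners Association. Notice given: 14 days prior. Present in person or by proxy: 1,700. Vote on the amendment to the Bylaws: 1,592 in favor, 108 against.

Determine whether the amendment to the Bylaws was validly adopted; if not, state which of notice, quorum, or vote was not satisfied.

Valid — all requirements satisfied.

Notice: 14 days given; 14 required. Satisfied.
Quorum: 50% of 3,177 = 1,588.50, rounded up to 1,589; 1,700 present. Satisfied.
Vote: requires a majority of all members (3,177); a majority of 3177 is 1589, so 1,589 needed; 1,592 in favor. Satisfied.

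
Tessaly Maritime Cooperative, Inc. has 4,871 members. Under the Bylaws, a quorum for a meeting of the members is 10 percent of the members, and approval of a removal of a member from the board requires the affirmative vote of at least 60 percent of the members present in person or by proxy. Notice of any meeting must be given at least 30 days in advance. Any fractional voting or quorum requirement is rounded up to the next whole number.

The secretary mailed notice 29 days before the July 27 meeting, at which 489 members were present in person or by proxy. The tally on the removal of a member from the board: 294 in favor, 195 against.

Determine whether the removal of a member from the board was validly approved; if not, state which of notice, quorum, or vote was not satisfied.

Invalid — notice requirement not satisfied.

Notice: 29 days given; 30 required. Not satisfied.
Quorum: 10% of 4,871 = 487.10, rounded up to 488; 489 present. Satisfied.
Vote: requires three-fifths of those present (489); 3/5 of 489 = 293.40, rounded up to 294, so 294 needed; 294 in favor. Satisfied.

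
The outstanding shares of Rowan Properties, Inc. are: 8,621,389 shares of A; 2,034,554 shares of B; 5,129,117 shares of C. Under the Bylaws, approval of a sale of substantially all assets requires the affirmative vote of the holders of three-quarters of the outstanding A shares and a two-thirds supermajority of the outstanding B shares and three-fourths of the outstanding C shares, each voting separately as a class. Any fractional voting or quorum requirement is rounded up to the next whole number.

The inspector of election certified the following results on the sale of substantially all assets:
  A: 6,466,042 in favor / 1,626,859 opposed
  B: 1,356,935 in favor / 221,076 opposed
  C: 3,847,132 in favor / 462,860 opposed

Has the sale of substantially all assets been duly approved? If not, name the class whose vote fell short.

A: 3/4 of 8621389 = 6466041.75, rounded up to 6466042; 6,466,042 required, 6,466,042 in favor — approved.
B: 2/3 of 2034554 = 1356369.33, rounded up to 1356370; 1,356,370 required, 1,356,935 in favor — approved.
C: 3/4 of 5129117 = 3846837.75, rounded up to 3846838; 3,846,838 required, 3,847,132 in favor — approved.

Approved — every class gave the required vote.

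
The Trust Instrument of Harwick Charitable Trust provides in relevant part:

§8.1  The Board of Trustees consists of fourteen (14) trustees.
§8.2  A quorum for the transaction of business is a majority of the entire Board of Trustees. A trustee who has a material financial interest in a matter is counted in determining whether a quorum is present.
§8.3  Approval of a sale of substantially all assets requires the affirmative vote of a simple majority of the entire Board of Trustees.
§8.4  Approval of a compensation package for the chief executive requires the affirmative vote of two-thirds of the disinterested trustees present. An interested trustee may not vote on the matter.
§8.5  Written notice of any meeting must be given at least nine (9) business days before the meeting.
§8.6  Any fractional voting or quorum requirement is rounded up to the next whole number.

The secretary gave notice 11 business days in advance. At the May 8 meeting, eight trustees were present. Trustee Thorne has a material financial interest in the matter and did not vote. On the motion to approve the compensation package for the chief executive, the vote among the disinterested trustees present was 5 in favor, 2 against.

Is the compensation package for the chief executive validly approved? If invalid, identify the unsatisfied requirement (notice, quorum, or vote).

Notice: 11 business days given; 9 required (11 ≥ 9). Satisfied.
Quorum: 8 present (interested trustees count toward quorum); quorum is 8. Satisfied.
Vote: the compensation package for the chief executive requires two-thirds of the disinterested trustees present (8 − 1 = 7). 2/3 of 7 = 4.67, rounded up to 5, so 5 affirmative votes are needed; 5 voted in favor. Satisfied.

Valid — all requirements satisfied.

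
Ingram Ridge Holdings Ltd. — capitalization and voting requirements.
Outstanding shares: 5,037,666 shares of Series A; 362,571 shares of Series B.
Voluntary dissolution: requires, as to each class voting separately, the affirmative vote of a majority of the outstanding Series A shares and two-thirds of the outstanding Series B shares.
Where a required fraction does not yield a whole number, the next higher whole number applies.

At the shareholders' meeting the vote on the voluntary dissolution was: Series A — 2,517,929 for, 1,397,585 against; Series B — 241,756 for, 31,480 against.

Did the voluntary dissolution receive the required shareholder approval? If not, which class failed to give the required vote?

Series A: a majority of 5037666 is 2518834; 2,518,834 required, 2,517,929 in favor — not approved.
Series B: 2/3 of 362571 = 241714; 241,714 required, 241,756 in favor — approved.

Not approved — the Series A shares did not give the required vote.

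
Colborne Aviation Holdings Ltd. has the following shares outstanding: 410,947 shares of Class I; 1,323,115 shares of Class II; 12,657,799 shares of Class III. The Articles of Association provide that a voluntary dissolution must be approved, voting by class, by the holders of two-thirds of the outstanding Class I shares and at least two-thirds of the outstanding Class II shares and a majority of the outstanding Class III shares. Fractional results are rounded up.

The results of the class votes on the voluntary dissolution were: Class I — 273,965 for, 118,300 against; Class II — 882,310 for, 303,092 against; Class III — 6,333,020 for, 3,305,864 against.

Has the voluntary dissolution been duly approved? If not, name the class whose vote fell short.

Approved — every class gave the required vote.

Class I: 2/3 of 410947 = 273964.67, rounded up to 273965; 273,965 required, 273,965 in favor — approved.
Class II: 2/3 of 1323115 = 882076.67, rounded up to 882077; 882,077 required, 882,310 in favor — approved.
Class III: a majority of 12657799 is 6328900; 6,328,900 required, 6,333,020 in favor — approved.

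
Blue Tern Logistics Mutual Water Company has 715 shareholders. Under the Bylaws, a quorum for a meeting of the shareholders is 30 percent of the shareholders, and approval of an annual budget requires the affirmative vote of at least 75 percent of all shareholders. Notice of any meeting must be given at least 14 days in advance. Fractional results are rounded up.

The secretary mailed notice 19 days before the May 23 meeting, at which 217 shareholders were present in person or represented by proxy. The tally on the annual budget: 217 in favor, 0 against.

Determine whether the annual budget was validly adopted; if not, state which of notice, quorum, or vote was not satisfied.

Notice: 19 days given; 14 required. Satisfied.
Quorum: 30% of 715 = 214.50, rounded up to 215; 217 present. Satisfied.
Vote: requires three-fourths of all shareholders (715); 3/4 of 715 = 536.25, rounded up to 537, so 537 needed; 217 in favor. Not satisfied.

Invalid — vote requirement not satisfied.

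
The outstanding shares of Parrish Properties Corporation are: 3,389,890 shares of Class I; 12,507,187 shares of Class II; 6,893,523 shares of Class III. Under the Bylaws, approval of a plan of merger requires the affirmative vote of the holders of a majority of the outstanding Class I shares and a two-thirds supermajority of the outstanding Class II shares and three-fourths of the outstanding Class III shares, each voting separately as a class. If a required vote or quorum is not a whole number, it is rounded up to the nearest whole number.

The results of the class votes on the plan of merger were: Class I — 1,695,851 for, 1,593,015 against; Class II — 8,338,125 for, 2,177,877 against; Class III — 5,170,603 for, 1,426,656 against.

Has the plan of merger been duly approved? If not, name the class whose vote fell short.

Class I: a majority of 3389890 is 1694946; 1,694,946 required, 1,695,851 in favor — approved.
Class II: 2/3 of 12507187 = 8338124.67, rounded up to 8338125; 8,338,125 required, 8,338,125 in favor — approved.
Class III: 3/4 of 6893523 = 5170142.25, rounded up to 5170143; 5,170,143 required, 5,170,603 in favor — approved.

Approved — every class gave the required vote.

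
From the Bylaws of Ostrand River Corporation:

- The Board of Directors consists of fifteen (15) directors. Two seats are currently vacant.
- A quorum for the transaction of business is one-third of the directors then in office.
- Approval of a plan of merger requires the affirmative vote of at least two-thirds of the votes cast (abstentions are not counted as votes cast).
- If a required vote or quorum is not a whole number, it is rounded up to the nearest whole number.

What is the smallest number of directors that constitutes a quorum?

1/3 of 13 = 4.33, rounded up to 5.

5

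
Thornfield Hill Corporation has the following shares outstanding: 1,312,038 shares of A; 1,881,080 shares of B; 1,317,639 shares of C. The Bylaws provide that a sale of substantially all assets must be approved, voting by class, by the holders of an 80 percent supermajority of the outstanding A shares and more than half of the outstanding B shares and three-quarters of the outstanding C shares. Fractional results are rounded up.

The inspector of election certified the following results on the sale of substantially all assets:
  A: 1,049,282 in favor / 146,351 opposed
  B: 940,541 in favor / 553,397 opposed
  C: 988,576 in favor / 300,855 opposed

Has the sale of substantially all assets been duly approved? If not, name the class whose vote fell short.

A: 4/5 of 1312038 = 1049630.40, rounded up to 1049631; 1,049,631 required, 1,049,282 in favor — not approved.
B: a majority of 1881080 is 940541; 940,541 required, 940,541 in favor — approved.
C: 3/4 of 1317639 = 988229.25, rounded up to 988230; 988,230 required, 988,576 in favor — approved.

Not approved — the A shares did not give the required vote.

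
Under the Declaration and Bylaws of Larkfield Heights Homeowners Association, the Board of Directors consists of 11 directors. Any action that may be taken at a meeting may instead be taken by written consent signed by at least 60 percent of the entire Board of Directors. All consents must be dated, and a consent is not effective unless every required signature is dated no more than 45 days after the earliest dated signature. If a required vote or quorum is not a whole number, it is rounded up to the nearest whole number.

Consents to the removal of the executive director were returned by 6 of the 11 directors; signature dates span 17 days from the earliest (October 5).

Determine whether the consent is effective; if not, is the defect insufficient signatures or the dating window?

Signatures required: at least 60 percent of 11 — 3/5 of 11 = 6.60, rounded up to 7, so 7 needed; 6 signed. Insufficient.
Dating window: the latest signature is 17 days after the earliest; the limit is 45 days. Within the window.

Not effective — insufficient signatures.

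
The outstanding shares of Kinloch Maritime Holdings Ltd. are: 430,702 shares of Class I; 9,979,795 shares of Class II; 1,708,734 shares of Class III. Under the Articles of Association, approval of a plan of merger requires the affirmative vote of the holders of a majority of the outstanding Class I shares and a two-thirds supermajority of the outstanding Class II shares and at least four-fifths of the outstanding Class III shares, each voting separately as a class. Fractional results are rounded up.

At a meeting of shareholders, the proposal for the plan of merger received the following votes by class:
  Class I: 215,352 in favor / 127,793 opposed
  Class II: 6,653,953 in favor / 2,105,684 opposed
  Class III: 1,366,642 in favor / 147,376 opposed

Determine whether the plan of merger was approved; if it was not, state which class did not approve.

Not approved — the Class III shares did not give the required vote.

Class I: a majority of 430702 is 215352; 215,352 required, 215,352 in favor — approved.
Class II: 2/3 of 9979795 = 6653196.67, rounded up to 6653197; 6,653,197 required, 6,653,953 in favor — approved.
Class III: 4/5 of 1708734 = 1366987.20, rounded up to 1366988; 1,366,988 required, 1,366,642 in favor — not approved.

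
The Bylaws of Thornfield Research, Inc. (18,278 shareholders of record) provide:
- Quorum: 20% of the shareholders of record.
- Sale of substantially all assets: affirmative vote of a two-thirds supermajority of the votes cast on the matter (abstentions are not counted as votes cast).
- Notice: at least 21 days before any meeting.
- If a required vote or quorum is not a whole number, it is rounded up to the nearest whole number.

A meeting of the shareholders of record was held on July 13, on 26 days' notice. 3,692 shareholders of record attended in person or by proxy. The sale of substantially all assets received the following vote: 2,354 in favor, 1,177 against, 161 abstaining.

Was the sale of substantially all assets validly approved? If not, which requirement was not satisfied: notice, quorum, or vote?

Valid — all requirements satisfied.

Notice: 26 days given; 21 required. Satisfied.
Quorum: 20% of 18,278 = 3,655.60, rounded up to 3,656; 3,692 present. Satisfied.
Vote: requires two-thirds of the votes cast (3,692 − 161 abstaining = 3,531); 2/3 of 3531 = 2354, so 2,354 needed; 2,354 in favor. Satisfied.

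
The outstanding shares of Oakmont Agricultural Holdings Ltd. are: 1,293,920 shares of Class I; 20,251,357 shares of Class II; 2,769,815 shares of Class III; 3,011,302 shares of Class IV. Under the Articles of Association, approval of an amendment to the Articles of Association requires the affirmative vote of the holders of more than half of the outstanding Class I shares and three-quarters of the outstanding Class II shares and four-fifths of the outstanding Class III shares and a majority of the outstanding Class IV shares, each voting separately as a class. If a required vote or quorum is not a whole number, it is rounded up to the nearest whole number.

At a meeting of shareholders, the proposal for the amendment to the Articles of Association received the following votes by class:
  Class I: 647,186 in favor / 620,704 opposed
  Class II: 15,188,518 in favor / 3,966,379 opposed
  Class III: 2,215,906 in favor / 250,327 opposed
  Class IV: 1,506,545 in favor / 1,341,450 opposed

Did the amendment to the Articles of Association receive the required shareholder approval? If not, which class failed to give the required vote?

Approved — every class gave the required vote.

Class I: a majority of 1293920 is 646961; 646,961 required, 647,186 in favor — approved.
Class II: 3/4 of 20251357 = 15188517.75, rounded up to 15188518; 15,188,518 required, 15,188,518 in favor — approved.
Class III: 4/5 of 2769815 = 2215852; 2,215,852 required, 2,215,906 in favor — approved.
Class IV: a majority of 3011302 is 1505652; 1,505,652 required, 1,506,545 in favor — approved.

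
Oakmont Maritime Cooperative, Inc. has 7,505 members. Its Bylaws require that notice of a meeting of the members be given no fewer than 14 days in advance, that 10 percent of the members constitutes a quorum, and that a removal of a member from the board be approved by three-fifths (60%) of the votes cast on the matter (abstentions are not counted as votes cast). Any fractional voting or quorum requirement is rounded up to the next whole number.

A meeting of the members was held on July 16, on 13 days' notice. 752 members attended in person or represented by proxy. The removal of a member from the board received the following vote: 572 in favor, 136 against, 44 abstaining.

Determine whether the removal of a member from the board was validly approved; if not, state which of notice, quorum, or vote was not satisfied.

Notice: 13 days given; 14 required. Not satisfied.
Quorum: 10% of 7,505 = 750.50, rounded up to 751; 752 present. Satisfied.
Vote: requires three-fifths of the votes cast (752 − 44 abstaining = 708); 3/5 of 708 = 424.80, rounded up to 425, so 425 needed; 572 in favor. Satisfied.

Invalid — notice requirement not satisfied.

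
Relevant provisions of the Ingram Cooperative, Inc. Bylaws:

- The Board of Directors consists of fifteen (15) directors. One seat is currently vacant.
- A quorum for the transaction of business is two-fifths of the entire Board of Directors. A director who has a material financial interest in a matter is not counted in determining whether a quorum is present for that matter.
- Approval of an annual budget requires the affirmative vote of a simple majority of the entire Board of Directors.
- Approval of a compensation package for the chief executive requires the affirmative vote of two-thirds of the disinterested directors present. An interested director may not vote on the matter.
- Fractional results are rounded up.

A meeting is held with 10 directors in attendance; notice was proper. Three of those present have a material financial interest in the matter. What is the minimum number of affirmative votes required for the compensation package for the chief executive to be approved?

5

The compensation package for the chief executive requires two-thirds of the disinterested directors present (10 − 3 = 7).
2/3 of 7 = 4.67, rounded up to 5.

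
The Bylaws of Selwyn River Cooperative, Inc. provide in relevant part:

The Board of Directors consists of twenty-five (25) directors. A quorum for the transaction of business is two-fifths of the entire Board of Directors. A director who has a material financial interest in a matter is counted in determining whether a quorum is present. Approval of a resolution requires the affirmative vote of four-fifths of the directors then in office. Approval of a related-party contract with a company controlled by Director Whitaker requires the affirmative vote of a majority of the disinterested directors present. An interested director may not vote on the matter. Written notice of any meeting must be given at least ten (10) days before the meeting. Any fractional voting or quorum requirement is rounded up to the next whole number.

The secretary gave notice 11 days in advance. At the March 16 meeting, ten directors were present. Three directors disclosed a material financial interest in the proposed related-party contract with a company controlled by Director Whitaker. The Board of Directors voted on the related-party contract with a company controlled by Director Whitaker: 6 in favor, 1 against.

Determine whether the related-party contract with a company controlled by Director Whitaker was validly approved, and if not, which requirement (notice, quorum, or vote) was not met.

Valid — all requirements satisfied.

Notice: 11 days given; 10 required (11 ≥ 10). Satisfied.
Quorum: 10 present (interested directors count toward quorum); quorum is 10. Satisfied.
Vote: the related-party contract with a company controlled by Director Whitaker requires a majority of the disinterested directors present (10 − 3 = 7). A majority of 7 is 4, so 4 affirmative votes are needed; 6 voted in favor. Satisfied.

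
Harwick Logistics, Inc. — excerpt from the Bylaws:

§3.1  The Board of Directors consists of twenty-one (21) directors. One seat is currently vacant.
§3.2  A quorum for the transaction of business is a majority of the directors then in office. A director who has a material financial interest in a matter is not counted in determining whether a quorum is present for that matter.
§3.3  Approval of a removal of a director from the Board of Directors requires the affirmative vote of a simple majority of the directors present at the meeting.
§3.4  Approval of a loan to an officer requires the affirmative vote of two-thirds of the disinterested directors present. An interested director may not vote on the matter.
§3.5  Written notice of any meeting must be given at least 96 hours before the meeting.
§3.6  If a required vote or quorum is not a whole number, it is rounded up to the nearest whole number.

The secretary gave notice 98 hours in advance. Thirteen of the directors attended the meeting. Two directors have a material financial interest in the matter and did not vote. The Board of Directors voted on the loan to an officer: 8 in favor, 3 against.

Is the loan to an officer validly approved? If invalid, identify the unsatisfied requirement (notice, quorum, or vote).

Notice: 98 hours given; 96 required (98 ≥ 96). Satisfied.
Quorum: 13 present, but the 2 interested directors do not count, leaving 11. Quorum is 11. Satisfied.
Vote: the loan to an officer requires two-thirds of the disinterested directors present (13 − 2 = 11). 2/3 of 11 = 7.33, rounded up to 8, so 8 affirmative votes are needed; 8 voted in favor. Satisfied.

Valid — all requirements satisfied.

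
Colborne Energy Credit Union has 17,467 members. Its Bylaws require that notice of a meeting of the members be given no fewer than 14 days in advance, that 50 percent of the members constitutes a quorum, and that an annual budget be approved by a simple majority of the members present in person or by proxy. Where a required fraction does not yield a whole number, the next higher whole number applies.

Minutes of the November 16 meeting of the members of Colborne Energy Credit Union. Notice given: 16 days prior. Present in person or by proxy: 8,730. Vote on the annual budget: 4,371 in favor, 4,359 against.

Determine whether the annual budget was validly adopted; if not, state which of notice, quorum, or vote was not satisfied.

Invalid — quorum requirement not satisfied.

Notice: 16 days given; 14 required. Satisfied.
Quorum: 50% of 17,467 = 8,733.50, rounded up to 8,734; 8,730 present. Not satisfied.
Vote: requires a majority of those present (8,730); a majority of 8730 is 4366, so 4,366 needed; 4,371 in favor. Satisfied.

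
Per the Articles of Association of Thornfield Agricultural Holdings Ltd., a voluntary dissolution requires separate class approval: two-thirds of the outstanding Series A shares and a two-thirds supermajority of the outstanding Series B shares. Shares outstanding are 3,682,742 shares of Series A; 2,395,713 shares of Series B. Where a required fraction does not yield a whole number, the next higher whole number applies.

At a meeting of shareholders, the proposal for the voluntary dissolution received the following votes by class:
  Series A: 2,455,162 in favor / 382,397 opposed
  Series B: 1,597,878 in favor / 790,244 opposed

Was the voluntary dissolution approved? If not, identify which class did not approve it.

Approved — every class gave the required vote.

Series A: 2/3 of 3682742 = 2455161.33, rounded up to 2455162; 2,455,162 required, 2,455,162 in favor — approved.
Series B: 2/3 of 2395713 = 1597142; 1,597,142 required, 1,597,878 in favor — approved.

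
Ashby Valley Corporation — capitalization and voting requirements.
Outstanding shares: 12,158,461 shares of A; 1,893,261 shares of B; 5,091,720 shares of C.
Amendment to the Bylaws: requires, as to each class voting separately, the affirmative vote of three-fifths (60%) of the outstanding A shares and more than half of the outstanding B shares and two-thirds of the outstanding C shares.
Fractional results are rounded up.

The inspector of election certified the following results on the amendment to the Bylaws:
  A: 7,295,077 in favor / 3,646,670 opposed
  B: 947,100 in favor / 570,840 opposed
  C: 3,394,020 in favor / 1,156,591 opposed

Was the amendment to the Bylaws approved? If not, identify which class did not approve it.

A: 3/5 of 12158461 = 7295076.60, rounded up to 7295077; 7,295,077 required, 7,295,077 in favor — approved.
B: a majority of 1893261 is 946631; 946,631 required, 947,100 in favor — approved.
C: 2/3 of 5091720 = 3394480; 3,394,480 required, 3,394,020 in favor — not approved.

Not approved — the C shares did not give the required vote.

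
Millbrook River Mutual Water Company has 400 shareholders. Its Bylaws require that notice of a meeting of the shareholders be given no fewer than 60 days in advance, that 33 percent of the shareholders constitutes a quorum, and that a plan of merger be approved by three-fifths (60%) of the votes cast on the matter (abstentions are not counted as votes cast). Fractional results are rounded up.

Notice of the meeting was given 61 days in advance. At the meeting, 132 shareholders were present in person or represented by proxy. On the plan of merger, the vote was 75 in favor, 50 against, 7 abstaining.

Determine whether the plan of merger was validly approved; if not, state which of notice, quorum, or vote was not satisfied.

Valid — all requirements satisfied.

Notice: 61 days given; 60 required. Satisfied.
Quorum: 33% of 400 = 132; 132 present. Satisfied.
Vote: requires three-fifths of the votes cast (132 − 7 abstaining = 125); 3/5 of 125 = 75, so 75 needed; 75 in favor. Satisfied.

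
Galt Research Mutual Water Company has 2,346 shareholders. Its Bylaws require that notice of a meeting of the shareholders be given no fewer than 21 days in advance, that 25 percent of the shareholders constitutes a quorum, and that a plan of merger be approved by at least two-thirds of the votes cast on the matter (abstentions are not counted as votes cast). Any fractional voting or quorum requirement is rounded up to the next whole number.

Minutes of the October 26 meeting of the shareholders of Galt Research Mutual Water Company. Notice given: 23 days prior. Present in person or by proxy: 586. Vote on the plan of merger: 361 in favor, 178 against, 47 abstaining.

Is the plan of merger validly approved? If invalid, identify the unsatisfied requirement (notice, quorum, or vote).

Notice: 23 days given; 21 required. Satisfied.
Quorum: 25% of 2,346 = 586.50, rounded up to 587; 586 present. Not satisfied.
Vote: requires two-thirds of the votes cast (586 − 47 abstaining = 539); 2/3 of 539 = 359.33, rounded up to 360, so 360 needed; 361 in favor. Satisfied.

Invalid — quorum requirement not satisfied.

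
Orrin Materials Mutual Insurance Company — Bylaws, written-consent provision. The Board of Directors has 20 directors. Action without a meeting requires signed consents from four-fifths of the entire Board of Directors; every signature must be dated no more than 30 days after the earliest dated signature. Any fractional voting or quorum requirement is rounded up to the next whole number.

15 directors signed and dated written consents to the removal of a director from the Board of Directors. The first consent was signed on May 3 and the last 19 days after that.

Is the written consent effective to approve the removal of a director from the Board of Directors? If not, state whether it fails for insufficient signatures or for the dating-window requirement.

Signatures required: four-fifths of 20 — 4/5 of 20 = 16, so 16 needed; 15 signed. Insufficient.
Dating window: the latest signature is 19 days after the earliest; the limit is 30 days. Within the window.

Not effective — insufficient signatures.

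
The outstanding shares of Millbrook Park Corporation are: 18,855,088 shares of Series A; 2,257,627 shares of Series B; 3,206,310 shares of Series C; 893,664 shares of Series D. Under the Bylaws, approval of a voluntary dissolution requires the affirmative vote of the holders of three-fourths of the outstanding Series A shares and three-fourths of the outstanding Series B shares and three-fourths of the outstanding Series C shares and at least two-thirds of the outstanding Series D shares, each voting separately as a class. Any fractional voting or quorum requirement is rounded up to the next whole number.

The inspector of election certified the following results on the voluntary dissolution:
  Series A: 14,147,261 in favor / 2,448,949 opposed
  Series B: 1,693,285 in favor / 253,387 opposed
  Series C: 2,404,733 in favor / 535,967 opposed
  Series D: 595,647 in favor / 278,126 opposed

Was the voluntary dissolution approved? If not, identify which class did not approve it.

Series A: 3/4 of 18855088 = 14141316; 14,141,316 required, 14,147,261 in favor — approved.
Series B: 3/4 of 2257627 = 1693220.25, rounded up to 1693221; 1,693,221 required, 1,693,285 in favor — approved.
Series C: 3/4 of 3206310 = 2404732.50, rounded up to 2404733; 2,404,733 required, 2,404,733 in favor — approved.
Series D: 2/3 of 893664 = 595776; 595,776 required, 595,647 in favor — not approved.

Not approved — the Series D shares did not give the required vote.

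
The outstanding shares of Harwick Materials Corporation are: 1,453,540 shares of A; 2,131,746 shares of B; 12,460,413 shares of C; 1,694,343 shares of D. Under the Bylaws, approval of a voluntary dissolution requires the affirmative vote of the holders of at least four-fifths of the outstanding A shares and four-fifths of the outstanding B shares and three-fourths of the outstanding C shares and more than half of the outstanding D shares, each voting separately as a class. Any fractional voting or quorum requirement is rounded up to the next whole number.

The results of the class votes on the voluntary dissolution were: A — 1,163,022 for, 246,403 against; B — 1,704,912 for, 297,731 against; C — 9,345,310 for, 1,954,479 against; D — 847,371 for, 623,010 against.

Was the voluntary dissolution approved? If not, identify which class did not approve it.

Not approved — the B shares did not give the required vote.

A: 4/5 of 1453540 = 1162832; 1,162,832 required, 1,163,022 in favor — approved.
B: 4/5 of 2131746 = 1705396.80, rounded up to 1705397; 1,705,397 required, 1,704,912 in favor — not approved.
C: 3/4 of 12460413 = 9345309.75, rounded up to 9345310; 9,345,310 required, 9,345,310 in favor — approved.
D: a majority of 1694343 is 847172; 847,172 required, 847,371 in favor — approved.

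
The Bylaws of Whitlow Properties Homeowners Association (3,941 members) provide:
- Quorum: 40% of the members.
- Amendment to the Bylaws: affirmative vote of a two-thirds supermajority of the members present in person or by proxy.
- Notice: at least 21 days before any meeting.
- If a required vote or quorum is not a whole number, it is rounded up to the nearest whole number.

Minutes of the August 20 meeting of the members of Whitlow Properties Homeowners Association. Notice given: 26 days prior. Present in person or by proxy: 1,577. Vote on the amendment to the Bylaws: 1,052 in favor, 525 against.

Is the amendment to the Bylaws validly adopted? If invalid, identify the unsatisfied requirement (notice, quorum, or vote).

Notice: 26 days given; 21 required. Satisfied.
Quorum: 40% of 3,941 = 1,576.40, rounded up to 1,577; 1,577 present. Satisfied.
Vote: requires two-thirds of those present (1,577); 2/3 of 1577 = 1051.33, rounded up to 1052, so 1,052 needed; 1,052 in favor. Satisfied.

Valid — all requirements satisfied.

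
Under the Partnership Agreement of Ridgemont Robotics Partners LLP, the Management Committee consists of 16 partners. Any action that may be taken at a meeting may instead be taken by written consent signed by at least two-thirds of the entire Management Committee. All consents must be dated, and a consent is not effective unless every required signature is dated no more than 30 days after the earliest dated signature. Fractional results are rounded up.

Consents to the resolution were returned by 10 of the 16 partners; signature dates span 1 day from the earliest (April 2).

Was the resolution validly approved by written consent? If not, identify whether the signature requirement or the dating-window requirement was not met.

Not effective — insufficient signatures.

Signatures required: at least two-thirds of 16 — 2/3 of 16 = 10.67, rounded up to 11, so 11 needed; 10 signed. Insufficient.
Dating window: the latest signature is 1 day after the earliest; the limit is 30 days. Within the window.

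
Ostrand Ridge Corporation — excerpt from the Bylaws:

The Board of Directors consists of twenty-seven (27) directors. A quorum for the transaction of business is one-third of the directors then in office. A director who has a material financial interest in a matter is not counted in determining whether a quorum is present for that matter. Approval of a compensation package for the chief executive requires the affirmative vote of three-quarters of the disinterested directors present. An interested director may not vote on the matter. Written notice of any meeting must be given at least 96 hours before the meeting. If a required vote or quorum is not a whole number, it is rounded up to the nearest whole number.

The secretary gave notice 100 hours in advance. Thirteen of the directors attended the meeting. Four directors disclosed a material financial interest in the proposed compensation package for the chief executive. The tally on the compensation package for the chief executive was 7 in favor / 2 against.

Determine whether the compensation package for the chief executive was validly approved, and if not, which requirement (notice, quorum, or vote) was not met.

Valid — all requirements satisfied.

Notice: 100 hours given; 96 required (100 ≥ 96). Satisfied.
Quorum: 13 present, but the 4 interested directors do not count, leaving 9. Quorum is 9. Satisfied.
Vote: the compensation package for the chief executive requires three-fourths of the disinterested directors present (13 − 4 = 9). 3/4 of 9 = 6.75, rounded up to 7, so 7 affirmative votes are needed; 7 voted in favor. Satisfied.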